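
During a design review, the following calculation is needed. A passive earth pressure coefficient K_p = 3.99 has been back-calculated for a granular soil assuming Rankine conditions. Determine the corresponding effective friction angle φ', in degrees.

36.8°

K_p = (1+sin φ)/(1−sin φ) ⇒ sin φ = (K_p − 1)/(K_p + 1) = 0.5992.
φ = arcsin(0.5992) = 36.81°.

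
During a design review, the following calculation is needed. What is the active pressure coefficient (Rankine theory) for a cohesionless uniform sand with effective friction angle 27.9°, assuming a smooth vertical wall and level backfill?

K_a = (1 − sin φ)/(1 + sin φ) = (1 − sin 27.9°)/(1 + sin 27.9°) = 0.3625.

0.362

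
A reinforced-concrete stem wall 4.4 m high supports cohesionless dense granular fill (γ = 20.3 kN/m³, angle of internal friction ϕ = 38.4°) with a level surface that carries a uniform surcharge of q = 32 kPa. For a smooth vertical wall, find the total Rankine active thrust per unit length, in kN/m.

78.8 kN/m

K_a = tan²(45° − φ/2) = 0.2337.
Soil triangle: ½ K_a γ H² = 0.5×0.2337×20.3×4.4² = 45.92 kN/m.
Surcharge rectangle: K_a q H = 0.2337×32×4.4 = 32.90 kN/m.
Total = 45.92 + 32.90 = 78.83 kN/m.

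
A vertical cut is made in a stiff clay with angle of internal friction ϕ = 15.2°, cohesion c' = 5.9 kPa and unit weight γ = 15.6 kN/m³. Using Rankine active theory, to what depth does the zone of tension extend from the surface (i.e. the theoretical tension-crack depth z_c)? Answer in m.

0.989 m

K_a = tan²(45° − 15.2°/2) = 0.5845; √K_a = 0.7646.
The active pressure is zero where K_a γ z = 2c√K_a, so z_c = 2c/(γ√K_a) = 2×5.9/(15.6×0.7646) = 0.9893 m.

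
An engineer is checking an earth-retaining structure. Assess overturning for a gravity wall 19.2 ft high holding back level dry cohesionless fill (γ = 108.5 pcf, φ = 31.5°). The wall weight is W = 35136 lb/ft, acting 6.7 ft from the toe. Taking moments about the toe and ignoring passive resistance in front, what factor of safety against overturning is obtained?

K_a = tan²(45° − 31.5°/2) = 0.3136.
P_a = ½K_aγH² = 0.5×0.3136×108.5×19.2² = 6272 lb/ft, acting at H/3 = 6.400 ft above the base.
Overturning moment M_o = P_a × H/3 = 6272 × 6.400 = 40140.
Resisting moment M_r = W × 6.7 = 35136 × 6.7 = 235400.
FS_overturning = M_r/M_o = 235400/40140 = 5.864.

5.86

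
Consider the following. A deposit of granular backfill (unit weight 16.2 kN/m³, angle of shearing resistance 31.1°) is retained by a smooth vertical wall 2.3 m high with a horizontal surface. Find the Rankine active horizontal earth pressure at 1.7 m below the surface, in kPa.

K_a = (1 − sin φ)/(1 + sin φ) = 0.3188.
σ_h = K_a γ z = 0.3188 × 16.2 × 1.7 = 8.780 kPa.

8.78 kPa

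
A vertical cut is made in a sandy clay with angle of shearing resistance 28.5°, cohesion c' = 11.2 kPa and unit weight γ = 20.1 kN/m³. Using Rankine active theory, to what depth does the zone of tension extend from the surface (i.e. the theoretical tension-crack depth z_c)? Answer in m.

K_a = tan²(45° − 28.5°/2) = 0.3540; √K_a = 0.5949.
The active pressure is zero where K_a γ z = 2c√K_a, so z_c = 2c/(γ√K_a) = 2×11.2/(20.1×0.5949) = 1.873 m.

1.87 m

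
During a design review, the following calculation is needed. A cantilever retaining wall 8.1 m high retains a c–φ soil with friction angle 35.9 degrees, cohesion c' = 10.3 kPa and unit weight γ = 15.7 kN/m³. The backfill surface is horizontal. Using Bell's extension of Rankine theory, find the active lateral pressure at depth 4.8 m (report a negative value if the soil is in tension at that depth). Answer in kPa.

9.13 kPa

K_a = (1 − sin φ)/(1 + sin φ) = 0.2607.
σ_a = K_a γ z − 2c√K_a = 0.2607×15.7×4.8 − 2×10.3×0.5106 = 9.130 kPa.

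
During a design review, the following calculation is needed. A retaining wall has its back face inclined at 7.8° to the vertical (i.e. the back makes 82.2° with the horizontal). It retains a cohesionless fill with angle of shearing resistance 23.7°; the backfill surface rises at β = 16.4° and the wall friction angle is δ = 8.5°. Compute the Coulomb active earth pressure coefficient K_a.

K_a = sin²(α+φ) / [sin²α · sin(α−δ) · (1 + √{sin(φ+δ)sin(φ−β) / (sin(α−δ)sin(α+β))})²].
With α = 82.2°, φ = 23.7°, δ = 8.5°, β = 16.4°: K_a = 0.6115.

0.611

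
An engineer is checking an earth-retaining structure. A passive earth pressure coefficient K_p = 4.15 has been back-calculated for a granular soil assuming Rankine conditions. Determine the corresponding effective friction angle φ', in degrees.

K_p = (1+sin φ)/(1−sin φ) ⇒ sin φ = (K_p − 1)/(K_p + 1) = 0.6117.
φ = arcsin(0.6117) = 37.71°.

37.7°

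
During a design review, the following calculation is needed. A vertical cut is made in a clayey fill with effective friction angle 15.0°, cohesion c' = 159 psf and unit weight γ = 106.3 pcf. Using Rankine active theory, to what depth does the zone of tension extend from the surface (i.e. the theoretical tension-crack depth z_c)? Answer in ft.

K_a = tan²(45° − 15.0°/2) = 0.5888; √K_a = 0.7673.
The active pressure is zero where K_a γ z = 2c√K_a, so z_c = 2c/(γ√K_a) = 2×159/(106.3×0.7673) = 3.899 ft.

3.90 ft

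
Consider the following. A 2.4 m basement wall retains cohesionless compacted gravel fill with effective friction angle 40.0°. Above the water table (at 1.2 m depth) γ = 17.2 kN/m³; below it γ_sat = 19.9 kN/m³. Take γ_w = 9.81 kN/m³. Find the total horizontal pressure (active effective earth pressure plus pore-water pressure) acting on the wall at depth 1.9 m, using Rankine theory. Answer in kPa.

K_a = (1 − sin φ)/(1 + sin φ) = 0.2174.
γ' = 19.9 − 9.81 = 10.09 kN/m³.
Effective vertical stress at 1.9 m: σ'_v = 17.2×1.2 + 10.09×0.700 = 27.70 kPa.
σ'_h = K_a σ'_v = 0.2174 × 27.70 = 6.024 kPa; u = γ_w × 0.700 = 6.867 kPa.
Total σ_h = 6.024 + 6.867 = 12.89 kPa.

12.9 kPa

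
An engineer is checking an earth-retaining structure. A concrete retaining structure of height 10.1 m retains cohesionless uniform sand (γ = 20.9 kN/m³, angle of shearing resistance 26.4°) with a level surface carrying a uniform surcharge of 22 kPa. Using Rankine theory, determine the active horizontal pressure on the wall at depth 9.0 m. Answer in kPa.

K_a = (1 − sin φ)/(1 + sin φ) = 0.3844.
σ_v = γz + q = 20.9 × 9.0 + 22 = 210.1 kPa.
σ_h = K_a σ_v = 0.3844 × 210.1 = 80.77 kPa.

80.8 kPa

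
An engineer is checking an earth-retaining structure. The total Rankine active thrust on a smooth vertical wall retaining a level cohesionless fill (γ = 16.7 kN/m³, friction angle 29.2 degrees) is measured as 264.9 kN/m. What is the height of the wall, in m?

K_a = 0.3442. P_a = ½ K_a γ H² ⇒ H = √(2P_a/(K_a γ)).
H = √(2×264.9/(0.3442×16.7)) = 9.600 m.

9.60 m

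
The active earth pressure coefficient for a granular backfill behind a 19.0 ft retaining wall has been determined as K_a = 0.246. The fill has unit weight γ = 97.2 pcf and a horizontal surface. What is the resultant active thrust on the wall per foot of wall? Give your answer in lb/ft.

P = ½ K_a γ H² = 0.5 × 0.246 × 97.2 × 19.0² = 4316 lb/ft.

4320 lb/ft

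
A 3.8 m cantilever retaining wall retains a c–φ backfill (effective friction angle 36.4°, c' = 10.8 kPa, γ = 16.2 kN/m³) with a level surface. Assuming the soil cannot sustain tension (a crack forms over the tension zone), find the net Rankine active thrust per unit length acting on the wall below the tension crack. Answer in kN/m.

K_a = 0.2552; √K_a = 0.5051.
Tension-crack depth z_c = 2c/(γ√K_a) = 2×10.8/(16.2×0.5051) = 2.640 m.
σ_a at base = K_a γ H − 2c√K_a = 0.2552×16.2×3.8 − 2×10.8×0.5051 = 4.797 kPa.
P_a = ½ × 4.797 × (H − z_c) = 0.5×4.797×1.160 = 2.783 kN/m.

2.78 kN/m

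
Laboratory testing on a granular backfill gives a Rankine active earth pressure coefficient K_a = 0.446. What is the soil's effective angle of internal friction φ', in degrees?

22.5°

K_a = tan²(45° − φ/2) ⇒ 45° − φ/2 = arctan(√0.446) = 33.74°.
φ = 2(45° − 33.74°) = 22.53°.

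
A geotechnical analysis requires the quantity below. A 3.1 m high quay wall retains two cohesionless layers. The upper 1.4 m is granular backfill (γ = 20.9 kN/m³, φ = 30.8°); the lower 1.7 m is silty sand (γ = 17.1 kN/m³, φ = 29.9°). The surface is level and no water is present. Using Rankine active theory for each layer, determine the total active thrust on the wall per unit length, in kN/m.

31.5 kN/m

K_a1 = tan²(45°−30.8°/2) = 0.3227; K_a2 = tan²(45°−29.9°/2) = 0.3347.
Layer 1: σ at base = K_a1 γ₁ h₁ = 9.443 kPa; P₁ = ½×9.443×1.4 = 6.610.
Layer 2: σ_v at top = γ₁h₁ = 29.26; σ_h top = K_a2×29.26 = 9.793; σ_h base = K_a2×(29.26+17.1×1.7) = 19.52.
P₂ = ½(9.793+19.52)×1.7 = 24.92. Total P_a = 6.610+24.92 = 31.53 kN/m.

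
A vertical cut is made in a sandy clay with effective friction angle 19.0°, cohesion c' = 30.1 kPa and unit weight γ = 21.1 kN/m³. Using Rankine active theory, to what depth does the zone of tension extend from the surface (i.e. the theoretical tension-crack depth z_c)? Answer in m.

4.00 m

K_a = tan²(45° − 19.0°/2) = 0.5088; √K_a = 0.7133.
The active pressure is zero where K_a γ z = 2c√K_a, so z_c = 2c/(γ√K_a) = 2×30.1/(21.1×0.7133) = 4.000 m.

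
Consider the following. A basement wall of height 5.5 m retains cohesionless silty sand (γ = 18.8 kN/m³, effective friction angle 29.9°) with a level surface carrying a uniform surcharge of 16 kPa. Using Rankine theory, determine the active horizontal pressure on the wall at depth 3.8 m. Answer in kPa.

K_a = (1 − sin φ)/(1 + sin φ) = 0.3347.
σ_v = γz + q = 18.8 × 3.8 + 16 = 87.44 kPa.
σ_h = K_a σ_v = 0.3347 × 87.44 = 29.26 kPa.

29.3 kPa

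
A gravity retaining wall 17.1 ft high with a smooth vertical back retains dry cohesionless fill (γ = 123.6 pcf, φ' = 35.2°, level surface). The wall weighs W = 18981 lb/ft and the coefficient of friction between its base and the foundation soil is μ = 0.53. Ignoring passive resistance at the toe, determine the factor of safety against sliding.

2.07

K_a = tan²(45° − 35.2°/2) = 0.2687.
P_a = ½K_aγH² = 0.5×0.2687×123.6×17.1² = 4855 lb/ft, acting at H/3 = 5.700 ft above the base.
FS_sliding = μW / P_a = 0.53×18981 / 4855 = 2.072.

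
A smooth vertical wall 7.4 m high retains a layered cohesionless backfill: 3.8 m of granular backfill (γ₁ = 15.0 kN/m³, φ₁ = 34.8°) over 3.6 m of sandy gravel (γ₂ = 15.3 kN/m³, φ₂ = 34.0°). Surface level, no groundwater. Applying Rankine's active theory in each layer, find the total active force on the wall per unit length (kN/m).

K_a1 = tan²(45°−34.8°/2) = 0.2733; K_a2 = tan²(45°−34.0°/2) = 0.2827.
Layer 1: σ at base = K_a1 γ₁ h₁ = 15.58 kPa; P₁ = ½×15.58×3.8 = 29.60.
Layer 2: σ_v at top = γ₁h₁ = 57.00; σ_h top = K_a2×57.00 = 16.11; σ_h base = K_a2×(57.00+15.3×3.6) = 31.69.
P₂ = ½(16.11+31.69)×3.6 = 86.04. Total P_a = 29.60+86.04 = 115.6 kN/m.

116 kN/m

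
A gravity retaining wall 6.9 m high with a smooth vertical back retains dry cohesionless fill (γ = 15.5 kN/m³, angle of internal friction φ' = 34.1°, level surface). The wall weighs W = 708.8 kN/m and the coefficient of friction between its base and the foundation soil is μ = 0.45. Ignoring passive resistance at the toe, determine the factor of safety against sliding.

K_a = tan²(45° − 34.1°/2) = 0.2815.
P_a = ½K_aγH² = 0.5×0.2815×15.5×6.9² = 103.9 kN/m, acting at H/3 = 2.300 m above the base.
FS_sliding = μW / P_a = 0.45×708.8 / 103.9 = 3.071.

3.07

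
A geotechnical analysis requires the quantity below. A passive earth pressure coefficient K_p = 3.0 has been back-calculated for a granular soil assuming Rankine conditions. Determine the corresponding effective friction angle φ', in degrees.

30.0°

K_p = (1+sin φ)/(1−sin φ) ⇒ sin φ = (K_p − 1)/(K_p + 1) = 0.5000.
φ = arcsin(0.5000) = 30.00°.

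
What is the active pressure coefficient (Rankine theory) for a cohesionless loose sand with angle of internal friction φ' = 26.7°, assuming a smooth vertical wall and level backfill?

0.380

K_a = tan²(45° − φ/2) = tan²(31.65°) = 0.3800.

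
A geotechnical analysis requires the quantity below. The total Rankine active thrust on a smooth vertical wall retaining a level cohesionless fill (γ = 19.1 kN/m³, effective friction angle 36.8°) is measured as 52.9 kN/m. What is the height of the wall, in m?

4.70 m

K_a = 0.2508. P_a = ½ K_a γ H² ⇒ H = √(2P_a/(K_a γ)).
H = √(2×52.9/(0.2508×19.1)) = 4.700 m.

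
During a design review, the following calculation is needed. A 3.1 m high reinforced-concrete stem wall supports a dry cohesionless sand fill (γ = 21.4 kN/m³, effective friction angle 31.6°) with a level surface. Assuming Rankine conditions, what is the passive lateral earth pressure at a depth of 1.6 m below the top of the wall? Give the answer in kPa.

K_p = (1 + sin φ)/(1 − sin φ) = 3.202.
σ_h = K_p γ z = 3.202 × 21.4 × 1.6 = 109.6 kPa.

110 kPa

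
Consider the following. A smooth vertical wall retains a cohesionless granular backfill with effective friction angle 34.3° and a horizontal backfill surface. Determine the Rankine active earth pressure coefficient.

K_a = tan²(45° − φ/2) = tan²(27.85°) = 0.2792.

0.279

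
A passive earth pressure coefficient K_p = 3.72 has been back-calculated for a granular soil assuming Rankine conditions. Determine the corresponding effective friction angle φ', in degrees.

35.2°

K_p = (1+sin φ)/(1−sin φ) ⇒ sin φ = (K_p − 1)/(K_p + 1) = 0.5763.
φ = arcsin(0.5763) = 35.19°.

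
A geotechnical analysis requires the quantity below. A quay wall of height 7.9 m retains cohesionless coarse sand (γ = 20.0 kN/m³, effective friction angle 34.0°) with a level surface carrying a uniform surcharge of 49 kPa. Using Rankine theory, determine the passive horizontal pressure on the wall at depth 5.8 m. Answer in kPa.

K_p = (1 + sin φ)/(1 − sin φ) = 3.537.
σ_v = γz + q = 20.0 × 5.8 + 49 = 165.0 kPa.
σ_h = K_p σ_v = 3.537 × 165.0 = 583.6 kPa.

584 kPa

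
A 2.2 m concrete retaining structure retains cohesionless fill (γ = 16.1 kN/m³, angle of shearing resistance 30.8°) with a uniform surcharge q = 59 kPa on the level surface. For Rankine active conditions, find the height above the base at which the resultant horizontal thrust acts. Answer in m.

1.02 m

K_a = 0.3227.
Triangular part P₁ = ½K_aγH² = 12.57 at H/3 = 0.7333 m; rectangular part P₂ = K_a q H = 41.89 at H/2 = 1.100 m.
ȳ = (P₁·0.7333 + P₂·1.100)/(P₁+P₂) = 1.015 m.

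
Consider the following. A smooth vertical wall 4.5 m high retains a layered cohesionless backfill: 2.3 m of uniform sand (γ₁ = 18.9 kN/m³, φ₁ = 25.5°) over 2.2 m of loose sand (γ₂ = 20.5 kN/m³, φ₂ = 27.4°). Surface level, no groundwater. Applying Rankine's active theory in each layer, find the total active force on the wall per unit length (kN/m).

73.6 kN/m

K_a1 = tan²(45°−25.5°/2) = 0.3981; K_a2 = tan²(45°−27.4°/2) = 0.3697.
Layer 1: σ at base = K_a1 γ₁ h₁ = 17.31 kPa; P₁ = ½×17.31×2.3 = 19.90.
Layer 2: σ_v at top = γ₁h₁ = 43.47; σ_h top = K_a2×43.47 = 16.07; σ_h base = K_a2×(43.47+20.5×2.2) = 32.74.
P₂ = ½(16.07+32.74)×2.2 = 53.69. Total P_a = 19.90+53.69 = 73.59 kN/m.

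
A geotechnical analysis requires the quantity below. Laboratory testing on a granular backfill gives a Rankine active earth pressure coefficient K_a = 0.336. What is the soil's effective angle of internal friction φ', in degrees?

K_a = tan²(45° − φ/2) ⇒ 45° − φ/2 = arctan(√0.336) = 30.10°.
φ = 2(45° − 30.10°) = 29.80°.

29.8°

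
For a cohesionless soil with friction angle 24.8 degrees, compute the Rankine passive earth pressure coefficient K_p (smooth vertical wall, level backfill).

2.45

K_p = (1 + sin φ)/(1 − sin φ) = tan²(45° + 24.8°/2) = 2.445.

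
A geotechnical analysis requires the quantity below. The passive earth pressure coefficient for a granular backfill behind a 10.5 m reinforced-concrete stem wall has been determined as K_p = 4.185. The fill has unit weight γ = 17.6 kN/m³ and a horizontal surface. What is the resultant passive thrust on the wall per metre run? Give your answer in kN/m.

P = ½ K_p γ H² = 0.5 × 4.185 × 17.6 × 10.5² = 4060 kN/m.

4060 kN/m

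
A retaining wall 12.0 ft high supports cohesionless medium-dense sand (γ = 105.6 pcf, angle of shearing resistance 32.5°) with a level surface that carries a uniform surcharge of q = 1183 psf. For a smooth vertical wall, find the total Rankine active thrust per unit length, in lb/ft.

6560 lb/ft

K_a = tan²(45° − φ/2) = 0.3010.
Soil triangle: ½ K_a γ H² = 0.5×0.3010×105.6×12.0² = 2288 lb/ft.
Surcharge rectangle: K_a q H = 0.3010×1183×12.0 = 4273 lb/ft.
Total = 2288 + 4273 = 6561 lb/ft.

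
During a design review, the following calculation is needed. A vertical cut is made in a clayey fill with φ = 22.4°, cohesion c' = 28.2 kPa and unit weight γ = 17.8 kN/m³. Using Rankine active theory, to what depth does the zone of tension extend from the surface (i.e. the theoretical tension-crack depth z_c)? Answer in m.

K_a = tan²(45° − 22.4°/2) = 0.4482; √K_a = 0.6694.
The active pressure is zero where K_a γ z = 2c√K_a, so z_c = 2c/(γ√K_a) = 2×28.2/(17.8×0.6694) = 4.733 m.

4.73 m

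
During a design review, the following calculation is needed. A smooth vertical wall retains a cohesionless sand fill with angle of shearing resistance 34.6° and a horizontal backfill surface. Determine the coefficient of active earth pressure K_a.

0.276

K_a = (1 − sin φ)/(1 + sin φ) = (1 − sin 34.6°)/(1 + sin 34.6°) = 0.2756.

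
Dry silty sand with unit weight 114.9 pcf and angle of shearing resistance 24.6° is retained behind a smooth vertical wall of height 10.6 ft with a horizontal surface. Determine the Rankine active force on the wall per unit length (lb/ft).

2660 lb/ft

K_a = tan²(45° − φ/2) = 0.4121.
P_a = ½ K_a γ H² = 0.5 × 0.4121 × 114.9 × 10.6² = 2660 lb/ft.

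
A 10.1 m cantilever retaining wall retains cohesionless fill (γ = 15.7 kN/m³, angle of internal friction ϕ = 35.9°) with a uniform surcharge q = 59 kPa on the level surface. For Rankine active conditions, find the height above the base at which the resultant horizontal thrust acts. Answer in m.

4.08 m

K_a = 0.2607.
Triangular part P₁ = ½K_aγH² = 208.8 at H/3 = 3.367 m; rectangular part P₂ = K_a q H = 155.4 at H/2 = 5.050 m.
ȳ = (P₁·3.367 + P₂·5.050)/(P₁+P₂) = 4.085 m.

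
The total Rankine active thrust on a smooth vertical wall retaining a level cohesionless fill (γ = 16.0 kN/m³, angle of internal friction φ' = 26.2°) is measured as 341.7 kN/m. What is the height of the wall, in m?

K_a = 0.3874. P_a = ½ K_a γ H² ⇒ H = √(2P_a/(K_a γ)).
H = √(2×341.7/(0.3874×16.0)) = 10.50 m.

10.5 m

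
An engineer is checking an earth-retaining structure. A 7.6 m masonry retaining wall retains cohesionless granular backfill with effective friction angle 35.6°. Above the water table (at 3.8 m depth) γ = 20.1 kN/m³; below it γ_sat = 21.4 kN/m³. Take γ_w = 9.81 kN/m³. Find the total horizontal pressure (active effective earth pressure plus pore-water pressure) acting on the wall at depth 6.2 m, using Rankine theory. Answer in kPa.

K_a = (1 − sin φ)/(1 + sin φ) = 0.2641.
γ' = 21.4 − 9.81 = 11.59 kN/m³.
Effective vertical stress at 6.2 m: σ'_v = 20.1×3.8 + 11.59×2.40 = 104.2 kPa.
σ'_h = K_a σ'_v = 0.2641 × 104.2 = 27.52 kPa; u = γ_w × 2.40 = 23.54 kPa.
Total σ_h = 27.52 + 23.54 = 51.06 kPa.

51.1 kPa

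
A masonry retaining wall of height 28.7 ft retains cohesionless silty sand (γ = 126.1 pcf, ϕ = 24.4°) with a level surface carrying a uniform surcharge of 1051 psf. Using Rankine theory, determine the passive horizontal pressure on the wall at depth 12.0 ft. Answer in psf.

K_p = (1 + sin φ)/(1 − sin φ) = 2.408.
σ_v = γz + q = 126.1 × 12.0 + 1051 = 2564 psf.
σ_h = K_p σ_v = 2.408 × 2564 = 6174 psf.

6170 psf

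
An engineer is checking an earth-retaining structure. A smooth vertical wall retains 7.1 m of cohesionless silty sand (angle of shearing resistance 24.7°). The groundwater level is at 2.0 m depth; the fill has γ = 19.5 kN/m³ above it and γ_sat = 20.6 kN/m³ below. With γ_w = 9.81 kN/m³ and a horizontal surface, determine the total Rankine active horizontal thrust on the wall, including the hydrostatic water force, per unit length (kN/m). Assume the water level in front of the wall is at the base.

K_a = tan²(45° − φ/2) = 0.4106.
γ' = 20.6 − 9.81 = 10.79 kN/m³. Depth below WT = 5.1 m.
σ'_h at WT = K_a γ d_w = 16.01 kPa; at base = 16.01 + K_a γ' × 5.1 = 38.61 kPa.
P₁ (0–2.0 m) = ½×16.01×2.0 = 16.01. P₂ (2.0–7.1 m) = ½(16.01+38.61)×5.1 = 139.3.
P_w = ½ γ_w h₂² = 0.5×9.81×5.1² = 127.6. Total = 16.01+139.3+127.6 = 282.9 kN/m.

283 kN/m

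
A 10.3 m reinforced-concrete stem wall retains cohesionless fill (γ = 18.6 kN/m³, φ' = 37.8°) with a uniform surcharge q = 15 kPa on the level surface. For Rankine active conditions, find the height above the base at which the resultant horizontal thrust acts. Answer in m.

3.67 m

K_a = 0.2400.
Triangular part P₁ = ½K_aγH² = 236.8 at H/3 = 3.433 m; rectangular part P₂ = K_a q H = 37.08 at H/2 = 5.150 m.
ȳ = (P₁·3.433 + P₂·5.150)/(P₁+P₂) = 3.666 m.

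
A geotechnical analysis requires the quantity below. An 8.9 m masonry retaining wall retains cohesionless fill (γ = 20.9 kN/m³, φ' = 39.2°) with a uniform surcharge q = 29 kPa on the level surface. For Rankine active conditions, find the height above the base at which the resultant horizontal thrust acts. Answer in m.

K_a = 0.2255.
Triangular part P₁ = ½K_aγH² = 186.6 at H/3 = 2.967 m; rectangular part P₂ = K_a q H = 58.19 at H/2 = 4.450 m.
ȳ = (P₁·2.967 + P₂·4.450)/(P₁+P₂) = 3.319 m.

3.32 m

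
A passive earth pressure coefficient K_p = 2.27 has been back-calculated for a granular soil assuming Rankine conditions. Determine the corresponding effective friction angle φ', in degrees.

K_p = (1+sin φ)/(1−sin φ) ⇒ sin φ = (K_p − 1)/(K_p + 1) = 0.3884.
φ = arcsin(0.3884) = 22.85°.

22.9°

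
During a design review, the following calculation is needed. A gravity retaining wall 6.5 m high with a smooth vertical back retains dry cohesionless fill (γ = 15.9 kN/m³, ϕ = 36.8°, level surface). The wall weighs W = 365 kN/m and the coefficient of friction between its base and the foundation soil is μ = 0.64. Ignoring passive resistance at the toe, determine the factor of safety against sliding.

2.77

K_a = tan²(45° − 36.8°/2) = 0.2508.
P_a = ½K_aγH² = 0.5×0.2508×15.9×6.5² = 84.23 kN/m, acting at H/3 = 2.167 m above the base.
FS_sliding = μW / P_a = 0.64×365 / 84.23 = 2.773.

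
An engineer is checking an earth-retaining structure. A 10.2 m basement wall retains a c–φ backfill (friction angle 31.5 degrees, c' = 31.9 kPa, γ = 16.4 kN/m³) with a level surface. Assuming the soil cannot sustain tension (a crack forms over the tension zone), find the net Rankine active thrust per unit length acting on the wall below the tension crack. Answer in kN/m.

27.2 kN/m

K_a = 0.3136; √K_a = 0.5600.
Tension-crack depth z_c = 2c/(γ√K_a) = 2×31.9/(16.4×0.5600) = 6.947 m.
σ_a at base = K_a γ H − 2c√K_a = 0.3136×16.4×10.2 − 2×31.9×0.5600 = 16.73 kPa.
P_a = ½ × 16.73 × (H − z_c) = 0.5×16.73×3.253 = 27.22 kN/m.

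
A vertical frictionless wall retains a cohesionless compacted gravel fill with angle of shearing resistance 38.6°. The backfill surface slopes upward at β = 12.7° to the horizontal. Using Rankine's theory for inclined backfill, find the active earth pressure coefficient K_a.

0.245

K_a = cos β · (cos β − √(cos²β − cos²φ)) / (cos β + √(cos²β − cos²φ)).
cos β = 0.9755, cos φ = 0.7815, √(cos²β − cos²φ) = 0.5839.
K_a = 0.9755 × (0.9755 − 0.5839)/(0.9755 + 0.5839) = 0.2450.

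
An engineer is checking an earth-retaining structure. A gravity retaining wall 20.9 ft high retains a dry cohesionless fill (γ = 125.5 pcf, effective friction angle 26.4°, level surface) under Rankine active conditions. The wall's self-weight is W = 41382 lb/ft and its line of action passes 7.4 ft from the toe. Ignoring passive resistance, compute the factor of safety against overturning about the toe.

K_a = tan²(45° − 26.4°/2) = 0.3844.
P_a = ½K_aγH² = 0.5×0.3844×125.5×20.9² = 10540 lb/ft, acting at H/3 = 6.967 ft above the base.
Overturning moment M_o = P_a × H/3 = 10540 × 6.967 = 73410.
Resisting moment M_r = W × 7.4 = 41382 × 7.4 = 306200.
FS_overturning = M_r/M_o = 306200/73410 = 4.171.

4.17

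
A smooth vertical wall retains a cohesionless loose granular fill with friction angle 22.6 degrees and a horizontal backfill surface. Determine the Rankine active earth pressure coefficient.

0.445

K_a = (1 − sin φ)/(1 + sin φ) = (1 − sin 22.6°)/(1 + sin 22.6°) = 0.4448.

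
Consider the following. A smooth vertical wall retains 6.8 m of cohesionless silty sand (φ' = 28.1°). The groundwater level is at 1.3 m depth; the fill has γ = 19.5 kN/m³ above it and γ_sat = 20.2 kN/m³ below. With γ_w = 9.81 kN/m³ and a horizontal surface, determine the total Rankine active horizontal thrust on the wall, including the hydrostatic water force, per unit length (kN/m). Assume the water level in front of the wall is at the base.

261 kN/m

K_a = tan²(45° − φ/2) = 0.3596.
γ' = 20.2 − 9.81 = 10.39 kN/m³. Depth below WT = 5.5 m.
σ'_h at WT = K_a γ d_w = 9.116 kPa; at base = 9.116 + K_a γ' × 5.5 = 29.67 kPa.
P₁ (0–1.3 m) = ½×9.116×1.3 = 5.925. P₂ (1.3–6.8 m) = ½(9.116+29.67)×5.5 = 106.7.
P_w = ½ γ_w h₂² = 0.5×9.81×5.5² = 148.4. Total = 5.925+106.7+148.4 = 261.0 kN/m.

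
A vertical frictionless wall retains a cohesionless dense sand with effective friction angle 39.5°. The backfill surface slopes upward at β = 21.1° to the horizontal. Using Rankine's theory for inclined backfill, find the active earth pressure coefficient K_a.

0.262

K_a = cos β · (cos β − √(cos²β − cos²φ)) / (cos β + √(cos²β − cos²φ)).
cos β = 0.9330, cos φ = 0.7716, √(cos²β − cos²φ) = 0.5244.
K_a = 0.9330 × (0.9330 − 0.5244)/(0.9330 + 0.5244) = 0.2615.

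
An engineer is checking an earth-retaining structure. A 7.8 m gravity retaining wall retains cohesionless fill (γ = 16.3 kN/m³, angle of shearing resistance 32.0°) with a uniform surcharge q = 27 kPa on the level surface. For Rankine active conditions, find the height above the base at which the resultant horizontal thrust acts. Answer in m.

2.99 m

K_a = 0.3073.
Triangular part P₁ = ½K_aγH² = 152.4 at H/3 = 2.600 m; rectangular part P₂ = K_a q H = 64.71 at H/2 = 3.900 m.
ȳ = (P₁·2.600 + P₂·3.900)/(P₁+P₂) = 2.988 m.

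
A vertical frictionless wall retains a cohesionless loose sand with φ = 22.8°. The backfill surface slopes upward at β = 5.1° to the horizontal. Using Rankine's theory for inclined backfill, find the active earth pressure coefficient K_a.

K_a = cos β · (cos β − √(cos²β − cos²φ)) / (cos β + √(cos²β − cos²φ)).
cos β = 0.9960, cos φ = 0.9219, √(cos²β − cos²φ) = 0.3772.
K_a = 0.9960 × (0.9960 − 0.3772)/(0.9960 + 0.3772) = 0.4489.

0.449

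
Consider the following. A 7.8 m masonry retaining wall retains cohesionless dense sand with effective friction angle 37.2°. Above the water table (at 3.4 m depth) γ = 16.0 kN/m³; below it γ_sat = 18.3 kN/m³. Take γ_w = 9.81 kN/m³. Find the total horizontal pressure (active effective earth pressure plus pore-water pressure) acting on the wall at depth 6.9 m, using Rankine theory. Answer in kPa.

55.1 kPa

K_a = (1 − sin φ)/(1 + sin φ) = 0.2464.
γ' = 18.3 − 9.81 = 8.490 kN/m³.
Effective vertical stress at 6.9 m: σ'_v = 16.0×3.4 + 8.490×3.50 = 84.12 kPa.
σ'_h = K_a σ'_v = 0.2464 × 84.12 = 20.73 kPa; u = γ_w × 3.50 = 34.34 kPa.
Total σ_h = 20.73 + 34.34 = 55.06 kPa.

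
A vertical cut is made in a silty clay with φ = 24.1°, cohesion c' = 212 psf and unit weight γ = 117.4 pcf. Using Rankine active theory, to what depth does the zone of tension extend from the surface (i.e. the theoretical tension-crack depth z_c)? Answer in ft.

5.57 ft

K_a = tan²(45° − 24.1°/2) = 0.4201; √K_a = 0.6482.
The active pressure is zero where K_a γ z = 2c√K_a, so z_c = 2c/(γ√K_a) = 2×212/(117.4×0.6482) = 5.572 ft.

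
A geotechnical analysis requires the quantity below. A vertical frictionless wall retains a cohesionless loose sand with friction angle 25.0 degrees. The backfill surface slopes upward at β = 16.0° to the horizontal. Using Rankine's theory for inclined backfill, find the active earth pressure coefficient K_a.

K_a = cos β · (cos β − √(cos²β − cos²φ)) / (cos β + √(cos²β − cos²φ)).
cos β = 0.9613, cos φ = 0.9063, √(cos²β − cos²φ) = 0.3204.
K_a = 0.9613 × (0.9613 − 0.3204)/(0.9613 + 0.3204) = 0.4807.

0.481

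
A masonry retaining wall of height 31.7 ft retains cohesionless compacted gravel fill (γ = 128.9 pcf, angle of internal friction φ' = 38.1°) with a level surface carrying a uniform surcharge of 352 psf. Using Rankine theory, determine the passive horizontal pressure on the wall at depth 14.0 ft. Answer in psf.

9110 psf

K_p = (1 + sin φ)/(1 − sin φ) = 4.222.
σ_v = γz + q = 128.9 × 14.0 + 352 = 2157 psf.
σ_h = K_p σ_v = 4.222 × 2157 = 9106 psf.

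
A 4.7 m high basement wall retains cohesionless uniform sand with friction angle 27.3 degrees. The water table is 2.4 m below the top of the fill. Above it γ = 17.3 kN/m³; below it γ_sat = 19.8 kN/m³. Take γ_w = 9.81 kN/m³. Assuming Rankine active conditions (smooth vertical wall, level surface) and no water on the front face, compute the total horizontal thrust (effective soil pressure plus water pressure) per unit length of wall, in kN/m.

K_a = tan²(45° − φ/2) = 0.3711.
γ' = 19.8 − 9.81 = 9.990 kN/m³. Depth below WT = 2.3 m.
σ'_h at WT = K_a γ d_w = 15.41 kPa; at base = 15.41 + K_a γ' × 2.3 = 23.94 kPa.
P₁ (0–2.4 m) = ½×15.41×2.4 = 18.49. P₂ (2.4–4.7 m) = ½(15.41+23.94)×2.3 = 45.25.
P_w = ½ γ_w h₂² = 0.5×9.81×2.3² = 25.95. Total = 18.49+45.25+25.95 = 89.69 kN/m.

89.7 kN/m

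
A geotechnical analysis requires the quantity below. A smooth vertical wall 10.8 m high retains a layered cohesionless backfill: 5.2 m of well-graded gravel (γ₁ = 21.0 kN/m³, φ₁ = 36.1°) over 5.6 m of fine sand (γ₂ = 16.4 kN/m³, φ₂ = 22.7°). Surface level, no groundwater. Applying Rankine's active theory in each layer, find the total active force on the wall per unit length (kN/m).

458 kN/m

K_a1 = tan²(45°−36.1°/2) = 0.2585; K_a2 = tan²(45°−22.7°/2) = 0.4431.
Layer 1: σ at base = K_a1 γ₁ h₁ = 28.23 kPa; P₁ = ½×28.23×5.2 = 73.39.
Layer 2: σ_v at top = γ₁h₁ = 109.2; σ_h top = K_a2×109.2 = 48.39; σ_h base = K_a2×(109.2+16.4×5.6) = 89.08.
P₂ = ½(48.39+89.08)×5.6 = 384.9. Total P_a = 73.39+384.9 = 458.3 kN/m.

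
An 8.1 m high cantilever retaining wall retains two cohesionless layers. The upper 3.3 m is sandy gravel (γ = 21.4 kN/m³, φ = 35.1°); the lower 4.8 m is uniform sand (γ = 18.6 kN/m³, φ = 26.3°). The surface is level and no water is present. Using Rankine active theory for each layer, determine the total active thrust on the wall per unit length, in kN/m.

K_a1 = tan²(45°−35.1°/2) = 0.2698; K_a2 = tan²(45°−26.3°/2) = 0.3859.
Layer 1: σ at base = K_a1 γ₁ h₁ = 19.06 kPa; P₁ = ½×19.06×3.3 = 31.44.
Layer 2: σ_v at top = γ₁h₁ = 70.62; σ_h top = K_a2×70.62 = 27.25; σ_h base = K_a2×(70.62+18.6×4.8) = 61.71.
P₂ = ½(27.25+61.71)×4.8 = 213.5. Total P_a = 31.44+213.5 = 245.0 kN/m.

245 kN/m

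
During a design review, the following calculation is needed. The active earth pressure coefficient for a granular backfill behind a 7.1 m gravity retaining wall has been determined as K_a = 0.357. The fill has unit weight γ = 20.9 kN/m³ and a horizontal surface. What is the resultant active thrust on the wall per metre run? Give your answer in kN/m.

P = ½ K_a γ H² = 0.5 × 0.357 × 20.9 × 7.1² = 188.1 kN/m.

188 kN/m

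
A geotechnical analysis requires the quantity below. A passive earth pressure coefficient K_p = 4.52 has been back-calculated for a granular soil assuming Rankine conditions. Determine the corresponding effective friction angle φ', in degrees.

39.6°

K_p = (1+sin φ)/(1−sin φ) ⇒ sin φ = (K_p − 1)/(K_p + 1) = 0.6377.
φ = arcsin(0.6377) = 39.62°.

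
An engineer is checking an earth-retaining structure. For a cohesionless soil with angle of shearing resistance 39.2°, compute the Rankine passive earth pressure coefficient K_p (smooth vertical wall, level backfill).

K_p = (1 + sin φ)/(1 − sin φ) = tan²(45° + 39.2°/2) = 4.435.

4.44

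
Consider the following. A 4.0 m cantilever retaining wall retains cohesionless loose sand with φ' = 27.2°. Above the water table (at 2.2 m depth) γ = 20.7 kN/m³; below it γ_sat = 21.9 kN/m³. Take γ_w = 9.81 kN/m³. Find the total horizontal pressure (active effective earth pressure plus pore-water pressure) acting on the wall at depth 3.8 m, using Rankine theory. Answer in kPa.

39.9 kPa

K_a = (1 − sin φ)/(1 + sin φ) = 0.3726.
γ' = 21.9 − 9.81 = 12.09 kN/m³.
Effective vertical stress at 3.8 m: σ'_v = 20.7×2.2 + 12.09×1.60 = 64.88 kPa.
σ'_h = K_a σ'_v = 0.3726 × 64.88 = 24.18 kPa; u = γ_w × 1.60 = 15.70 kPa.
Total σ_h = 24.18 + 15.70 = 39.87 kPa.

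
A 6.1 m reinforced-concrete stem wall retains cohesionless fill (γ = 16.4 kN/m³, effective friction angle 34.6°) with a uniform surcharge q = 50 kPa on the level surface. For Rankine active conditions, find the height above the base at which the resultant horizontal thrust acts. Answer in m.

2.54 m

K_a = 0.2756.
Triangular part P₁ = ½K_aγH² = 84.10 at H/3 = 2.033 m; rectangular part P₂ = K_a q H = 84.07 at H/2 = 3.050 m.
ȳ = (P₁·2.033 + P₂·3.050)/(P₁+P₂) = 2.542 m.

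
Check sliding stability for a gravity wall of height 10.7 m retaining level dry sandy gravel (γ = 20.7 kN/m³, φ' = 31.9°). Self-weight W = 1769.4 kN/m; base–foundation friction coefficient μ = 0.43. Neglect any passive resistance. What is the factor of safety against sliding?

K_a = tan²(45° − 31.9°/2) = 0.3085.
P_a = ½K_aγH² = 0.5×0.3085×20.7×10.7² = 365.6 kN/m, acting at H/3 = 3.567 m above the base.
FS_sliding = μW / P_a = 0.43×1769.4 / 365.6 = 2.081.

2.08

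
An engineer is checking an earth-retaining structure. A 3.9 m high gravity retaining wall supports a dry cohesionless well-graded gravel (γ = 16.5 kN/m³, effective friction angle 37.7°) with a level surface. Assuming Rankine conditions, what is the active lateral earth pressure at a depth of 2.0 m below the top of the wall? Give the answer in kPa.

K_a = (1 − sin φ)/(1 + sin φ) = 0.2411.
σ_h = K_a γ z = 0.2411 × 16.5 × 2.0 = 7.955 kPa.

7.95 kPa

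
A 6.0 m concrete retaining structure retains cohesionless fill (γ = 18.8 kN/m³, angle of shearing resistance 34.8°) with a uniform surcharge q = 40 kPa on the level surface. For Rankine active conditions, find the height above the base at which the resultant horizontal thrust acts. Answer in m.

K_a = 0.2733.
Triangular part P₁ = ½K_aγH² = 92.49 at H/3 = 2.000 m; rectangular part P₂ = K_a q H = 65.59 at H/2 = 3.000 m.
ȳ = (P₁·2.000 + P₂·3.000)/(P₁+P₂) = 2.415 m.

2.41 m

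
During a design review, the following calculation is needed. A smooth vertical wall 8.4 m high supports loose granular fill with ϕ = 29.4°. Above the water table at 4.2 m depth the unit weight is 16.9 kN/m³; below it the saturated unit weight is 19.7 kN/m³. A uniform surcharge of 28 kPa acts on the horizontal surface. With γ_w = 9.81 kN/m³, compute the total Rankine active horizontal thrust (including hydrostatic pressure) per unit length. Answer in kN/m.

349 kN/m

K_a = tan²(45° − φ/2) = 0.3415.
γ' = 19.7 − 9.81 = 9.890 kN/m³. h₂ = H − d_w = 4.2 m.
σ'_h: at surface K_a·q = 9.561; at WT K_a(q+γd_w) = 33.80; at base K_a(q+γd_w+γ'h₂) = 47.98 kPa.
P₁ = ½(9.561+33.80)×4.2 = 91.06; P₂ = ½(33.80+47.98)×4.2 = 171.7; P_w = ½γ_w h₂² = 86.52.
Total = 91.06+171.7+86.52 = 349.3 kN/m.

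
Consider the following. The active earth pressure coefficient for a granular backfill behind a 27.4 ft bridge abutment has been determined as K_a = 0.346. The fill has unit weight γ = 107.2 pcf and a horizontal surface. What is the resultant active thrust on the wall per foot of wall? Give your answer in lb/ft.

13900 lb/ft

P = ½ K_a γ H² = 0.5 × 0.346 × 107.2 × 27.4² = 13920 lb/ft.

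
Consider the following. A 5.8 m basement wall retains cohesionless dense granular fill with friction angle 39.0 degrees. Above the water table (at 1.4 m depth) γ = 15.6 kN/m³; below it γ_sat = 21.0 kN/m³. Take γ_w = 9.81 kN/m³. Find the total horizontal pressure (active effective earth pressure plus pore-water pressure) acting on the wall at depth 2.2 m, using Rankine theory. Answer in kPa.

K_a = (1 − sin φ)/(1 + sin φ) = 0.2275.
γ' = 21.0 − 9.81 = 11.19 kN/m³.
Effective vertical stress at 2.2 m: σ'_v = 15.6×1.4 + 11.19×0.800 = 30.79 kPa.
σ'_h = K_a σ'_v = 0.2275 × 30.79 = 7.005 kPa; u = γ_w × 0.800 = 7.848 kPa.
Total σ_h = 7.005 + 7.848 = 14.85 kPa.

14.9 kPa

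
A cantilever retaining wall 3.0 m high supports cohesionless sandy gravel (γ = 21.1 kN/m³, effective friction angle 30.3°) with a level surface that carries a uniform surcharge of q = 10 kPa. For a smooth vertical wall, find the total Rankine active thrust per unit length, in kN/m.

41.1 kN/m

K_a = tan²(45° − φ/2) = 0.3293.
Soil triangle: ½ K_a γ H² = 0.5×0.3293×21.1×3.0² = 31.27 kN/m.
Surcharge rectangle: K_a q H = 0.3293×10×3.0 = 9.880 kN/m.
Total = 31.27 + 9.880 = 41.15 kN/m.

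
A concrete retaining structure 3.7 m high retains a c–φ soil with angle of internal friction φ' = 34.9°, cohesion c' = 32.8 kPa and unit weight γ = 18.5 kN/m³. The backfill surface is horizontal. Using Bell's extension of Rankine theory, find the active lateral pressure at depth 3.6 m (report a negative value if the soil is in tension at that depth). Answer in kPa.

K_a = (1 − sin φ)/(1 + sin φ) = 0.2721.
σ_a = K_a γ z − 2c√K_a = 0.2721×18.5×3.6 − 2×32.8×0.5217 = -16.10 kPa.

-16.1 kPa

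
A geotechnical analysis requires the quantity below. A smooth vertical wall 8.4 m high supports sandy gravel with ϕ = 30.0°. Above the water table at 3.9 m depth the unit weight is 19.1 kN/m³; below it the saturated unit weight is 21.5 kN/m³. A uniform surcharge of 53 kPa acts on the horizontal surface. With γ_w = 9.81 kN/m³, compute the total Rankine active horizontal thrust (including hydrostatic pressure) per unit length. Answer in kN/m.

447 kN/m

K_a = tan²(45° − φ/2) = 0.3333.
γ' = 21.5 − 9.81 = 11.69 kN/m³. h₂ = H − d_w = 4.5 m.
σ'_h: at surface K_a·q = 17.67; at WT K_a(q+γd_w) = 42.50; at base K_a(q+γd_w+γ'h₂) = 60.03 kPa.
P₁ = ½(17.67+42.50)×3.9 = 117.3; P₂ = ½(42.50+60.03)×4.5 = 230.7; P_w = ½γ_w h₂² = 99.33.
Total = 117.3+230.7+99.33 = 447.3 kN/m.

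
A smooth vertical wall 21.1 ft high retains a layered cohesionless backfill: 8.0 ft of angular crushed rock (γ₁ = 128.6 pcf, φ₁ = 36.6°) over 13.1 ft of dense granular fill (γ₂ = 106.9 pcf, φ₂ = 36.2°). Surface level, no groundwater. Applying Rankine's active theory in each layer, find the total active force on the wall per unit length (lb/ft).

6870 lb/ft

K_a1 = tan²(45°−36.6°/2) = 0.2530; K_a2 = tan²(45°−36.2°/2) = 0.2574.
Layer 1: σ at base = K_a1 γ₁ h₁ = 260.2 psf; P₁ = ½×260.2×8.0 = 1041.
Layer 2: σ_v at top = γ₁h₁ = 1029; σ_h top = K_a2×1029 = 264.8; σ_h base = K_a2×(1029+106.9×13.1) = 625.2.
P₂ = ½(264.8+625.2)×13.1 = 5830. Total P_a = 1041+5830 = 6871 lb/ft.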